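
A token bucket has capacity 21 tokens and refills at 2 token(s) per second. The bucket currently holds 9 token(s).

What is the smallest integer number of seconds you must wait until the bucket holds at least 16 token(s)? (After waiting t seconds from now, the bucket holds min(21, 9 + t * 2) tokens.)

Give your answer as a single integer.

Need 9 + t * 2 >= 16, so t >= 7/2.
Smallest integer t = ceil(7/2) = 4.

Answer: 4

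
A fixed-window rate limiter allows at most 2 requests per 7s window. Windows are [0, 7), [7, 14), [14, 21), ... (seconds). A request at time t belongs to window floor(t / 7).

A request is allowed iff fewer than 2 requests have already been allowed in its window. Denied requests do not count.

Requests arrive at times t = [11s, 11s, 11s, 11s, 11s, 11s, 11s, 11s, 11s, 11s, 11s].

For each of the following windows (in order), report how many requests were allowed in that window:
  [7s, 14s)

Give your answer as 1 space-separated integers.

Processing requests:
  req#1 t=11s (window 1): ALLOW
  req#2 t=11s (window 1): ALLOW
  req#3 t=11s (window 1): DENY
  req#4 t=11s (window 1): DENY
  req#5 t=11s (window 1): DENY
  req#6 t=11s (window 1): DENY
  req#7 t=11s (window 1): DENY
  req#8 t=11s (window 1): DENY
  req#9 t=11s (window 1): DENY
  req#10 t=11s (window 1): DENY
  req#11 t=11s (window 1): DENY

Allowed counts by window: 2

Answer: 2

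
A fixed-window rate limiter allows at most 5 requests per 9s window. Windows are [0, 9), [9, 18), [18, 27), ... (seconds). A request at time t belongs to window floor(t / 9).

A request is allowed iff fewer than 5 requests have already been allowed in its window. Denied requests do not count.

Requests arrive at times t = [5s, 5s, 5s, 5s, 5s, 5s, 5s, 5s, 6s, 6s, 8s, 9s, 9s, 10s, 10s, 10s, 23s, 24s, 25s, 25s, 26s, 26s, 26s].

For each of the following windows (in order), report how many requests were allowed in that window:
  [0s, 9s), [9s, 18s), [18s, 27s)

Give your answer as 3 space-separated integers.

Answer: 5 5 5

Derivation:
Processing requests:
  req#1 t=5s (window 0): ALLOW
  req#2 t=5s (window 0): ALLOW
  req#3 t=5s (window 0): ALLOW
  req#4 t=5s (window 0): ALLOW
  req#5 t=5s (window 0): ALLOW
  req#6 t=5s (window 0): DENY
  req#7 t=5s (window 0): DENY
  req#8 t=5s (window 0): DENY
  req#9 t=6s (window 0): DENY
  req#10 t=6s (window 0): DENY
  req#11 t=8s (window 0): DENY
  req#12 t=9s (window 1): ALLOW
  req#13 t=9s (window 1): ALLOW
  req#14 t=10s (window 1): ALLOW
  req#15 t=10s (window 1): ALLOW
  req#16 t=10s (window 1): ALLOW
  req#17 t=23s (window 2): ALLOW
  req#18 t=24s (window 2): ALLOW
  req#19 t=25s (window 2): ALLOW
  req#20 t=25s (window 2): ALLOW
  req#21 t=26s (window 2): ALLOW
  req#22 t=26s (window 2): DENY
  req#23 t=26s (window 2): DENY

Allowed counts by window: 5 5 5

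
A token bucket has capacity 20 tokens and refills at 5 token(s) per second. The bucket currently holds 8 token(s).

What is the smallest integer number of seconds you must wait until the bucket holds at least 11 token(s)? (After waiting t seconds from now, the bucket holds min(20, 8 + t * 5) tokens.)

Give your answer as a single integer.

Need 8 + t * 5 >= 11, so t >= 3/5.
Smallest integer t = ceil(3/5) = 1.

Answer: 1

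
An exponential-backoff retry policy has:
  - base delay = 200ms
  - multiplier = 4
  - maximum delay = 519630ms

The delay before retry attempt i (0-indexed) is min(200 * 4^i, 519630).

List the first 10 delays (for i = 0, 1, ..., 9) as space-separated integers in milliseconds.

Answer: 200 800 3200 12800 51200 204800 519630 519630 519630 519630

Derivation:
Computing each delay:
  i=0: min(200*4^0, 519630) = 200
  i=1: min(200*4^1, 519630) = 800
  i=2: min(200*4^2, 519630) = 3200
  i=3: min(200*4^3, 519630) = 12800
  i=4: min(200*4^4, 519630) = 51200
  i=5: min(200*4^5, 519630) = 204800
  i=6: min(200*4^6, 519630) = 519630
  i=7: min(200*4^7, 519630) = 519630
  i=8: min(200*4^8, 519630) = 519630
  i=9: min(200*4^9, 519630) = 519630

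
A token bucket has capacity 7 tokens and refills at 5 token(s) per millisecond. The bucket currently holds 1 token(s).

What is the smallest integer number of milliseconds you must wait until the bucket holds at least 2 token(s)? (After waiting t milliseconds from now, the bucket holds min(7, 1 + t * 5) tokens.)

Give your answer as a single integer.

Answer: 1

Derivation:
Need 1 + t * 5 >= 2, so t >= 1/5.
Smallest integer t = ceil(1/5) = 1.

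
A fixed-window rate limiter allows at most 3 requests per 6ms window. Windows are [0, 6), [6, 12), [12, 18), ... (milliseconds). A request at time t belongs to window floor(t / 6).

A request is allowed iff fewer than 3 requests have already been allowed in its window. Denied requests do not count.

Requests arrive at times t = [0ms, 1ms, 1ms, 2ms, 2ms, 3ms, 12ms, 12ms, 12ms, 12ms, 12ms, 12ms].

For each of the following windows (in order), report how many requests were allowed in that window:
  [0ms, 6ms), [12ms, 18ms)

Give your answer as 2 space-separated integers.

Processing requests:
  req#1 t=0ms (window 0): ALLOW
  req#2 t=1ms (window 0): ALLOW
  req#3 t=1ms (window 0): ALLOW
  req#4 t=2ms (window 0): DENY
  req#5 t=2ms (window 0): DENY
  req#6 t=3ms (window 0): DENY
  req#7 t=12ms (window 2): ALLOW
  req#8 t=12ms (window 2): ALLOW
  req#9 t=12ms (window 2): ALLOW
  req#10 t=12ms (window 2): DENY
  req#11 t=12ms (window 2): DENY
  req#12 t=12ms (window 2): DENY

Allowed counts by window: 3 3

Answer: 3 3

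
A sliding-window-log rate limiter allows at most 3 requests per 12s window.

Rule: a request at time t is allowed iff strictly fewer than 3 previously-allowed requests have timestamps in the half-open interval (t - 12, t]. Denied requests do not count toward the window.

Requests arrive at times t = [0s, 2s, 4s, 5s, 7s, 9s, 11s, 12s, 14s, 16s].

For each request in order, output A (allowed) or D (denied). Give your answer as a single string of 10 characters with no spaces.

Tracking allowed requests in the window:
  req#1 t=0s: ALLOW
  req#2 t=2s: ALLOW
  req#3 t=4s: ALLOW
  req#4 t=5s: DENY
  req#5 t=7s: DENY
  req#6 t=9s: DENY
  req#7 t=11s: DENY
  req#8 t=12s: ALLOW
  req#9 t=14s: ALLOW
  req#10 t=16s: ALLOW

Answer: AAADDDDAAA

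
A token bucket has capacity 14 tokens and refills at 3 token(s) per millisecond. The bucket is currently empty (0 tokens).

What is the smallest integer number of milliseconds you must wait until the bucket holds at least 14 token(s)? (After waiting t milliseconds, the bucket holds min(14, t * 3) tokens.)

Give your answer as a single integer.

Need t * 3 >= 14, so t >= 14/3.
Smallest integer t = ceil(14/3) = 5.

Answer: 5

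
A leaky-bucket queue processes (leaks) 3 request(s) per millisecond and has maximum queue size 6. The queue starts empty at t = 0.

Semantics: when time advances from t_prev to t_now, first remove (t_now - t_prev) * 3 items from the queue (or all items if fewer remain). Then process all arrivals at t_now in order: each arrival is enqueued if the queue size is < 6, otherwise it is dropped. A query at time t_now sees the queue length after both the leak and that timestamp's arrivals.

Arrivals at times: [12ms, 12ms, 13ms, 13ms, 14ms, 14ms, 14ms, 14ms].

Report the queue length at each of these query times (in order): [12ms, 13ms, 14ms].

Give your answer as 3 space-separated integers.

Answer: 2 2 4

Derivation:
Queue lengths at query times:
  query t=12ms: backlog = 2
  query t=13ms: backlog = 2
  query t=14ms: backlog = 4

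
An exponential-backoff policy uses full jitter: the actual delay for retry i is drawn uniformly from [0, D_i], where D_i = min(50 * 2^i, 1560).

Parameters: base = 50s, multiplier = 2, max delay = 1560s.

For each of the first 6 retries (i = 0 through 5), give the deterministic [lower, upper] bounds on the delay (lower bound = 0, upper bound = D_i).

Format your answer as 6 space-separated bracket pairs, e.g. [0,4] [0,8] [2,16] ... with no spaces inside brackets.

Answer: [0,50] [0,100] [0,200] [0,400] [0,800] [0,1560]

Derivation:
Computing bounds per retry:
  i=0: D_i=min(50*2^0,1560)=50, bounds=[0,50]
  i=1: D_i=min(50*2^1,1560)=100, bounds=[0,100]
  i=2: D_i=min(50*2^2,1560)=200, bounds=[0,200]
  i=3: D_i=min(50*2^3,1560)=400, bounds=[0,400]
  i=4: D_i=min(50*2^4,1560)=800, bounds=[0,800]
  i=5: D_i=min(50*2^5,1560)=1560, bounds=[0,1560]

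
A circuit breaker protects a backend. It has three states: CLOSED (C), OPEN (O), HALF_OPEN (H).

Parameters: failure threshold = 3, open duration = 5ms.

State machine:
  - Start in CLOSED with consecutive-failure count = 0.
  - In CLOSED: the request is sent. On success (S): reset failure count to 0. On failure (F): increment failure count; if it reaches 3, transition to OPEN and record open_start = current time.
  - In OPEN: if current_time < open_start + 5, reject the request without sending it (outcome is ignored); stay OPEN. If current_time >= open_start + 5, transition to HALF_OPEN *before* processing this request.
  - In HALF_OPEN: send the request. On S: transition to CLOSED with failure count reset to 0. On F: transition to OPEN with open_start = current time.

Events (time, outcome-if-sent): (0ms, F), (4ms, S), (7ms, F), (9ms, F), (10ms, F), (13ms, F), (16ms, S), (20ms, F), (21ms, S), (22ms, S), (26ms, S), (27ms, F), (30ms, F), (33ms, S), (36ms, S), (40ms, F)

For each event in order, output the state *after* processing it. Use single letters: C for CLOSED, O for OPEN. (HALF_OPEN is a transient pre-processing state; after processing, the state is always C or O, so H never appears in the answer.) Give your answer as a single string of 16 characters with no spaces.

Answer: CCCCOOCCCCCCCCCC

Derivation:
State after each event:
  event#1 t=0ms outcome=F: state=CLOSED
  event#2 t=4ms outcome=S: state=CLOSED
  event#3 t=7ms outcome=F: state=CLOSED
  event#4 t=9ms outcome=F: state=CLOSED
  event#5 t=10ms outcome=F: state=OPEN
  event#6 t=13ms outcome=F: state=OPEN
  event#7 t=16ms outcome=S: state=CLOSED
  event#8 t=20ms outcome=F: state=CLOSED
  event#9 t=21ms outcome=S: state=CLOSED
  event#10 t=22ms outcome=S: state=CLOSED
  event#11 t=26ms outcome=S: state=CLOSED
  event#12 t=27ms outcome=F: state=CLOSED
  event#13 t=30ms outcome=F: state=CLOSED
  event#14 t=33ms outcome=S: state=CLOSED
  event#15 t=36ms outcome=S: state=CLOSED
  event#16 t=40ms outcome=F: state=CLOSED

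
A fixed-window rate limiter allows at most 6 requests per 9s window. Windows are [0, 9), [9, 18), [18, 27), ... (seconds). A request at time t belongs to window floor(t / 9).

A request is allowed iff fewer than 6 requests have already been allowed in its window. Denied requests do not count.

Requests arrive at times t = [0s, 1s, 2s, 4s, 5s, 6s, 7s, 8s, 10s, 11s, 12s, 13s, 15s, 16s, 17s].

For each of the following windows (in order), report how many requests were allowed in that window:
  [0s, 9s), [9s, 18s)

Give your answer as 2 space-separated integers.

Processing requests:
  req#1 t=0s (window 0): ALLOW
  req#2 t=1s (window 0): ALLOW
  req#3 t=2s (window 0): ALLOW
  req#4 t=4s (window 0): ALLOW
  req#5 t=5s (window 0): ALLOW
  req#6 t=6s (window 0): ALLOW
  req#7 t=7s (window 0): DENY
  req#8 t=8s (window 0): DENY
  req#9 t=10s (window 1): ALLOW
  req#10 t=11s (window 1): ALLOW
  req#11 t=12s (window 1): ALLOW
  req#12 t=13s (window 1): ALLOW
  req#13 t=15s (window 1): ALLOW
  req#14 t=16s (window 1): ALLOW
  req#15 t=17s (window 1): DENY

Allowed counts by window: 6 6

Answer: 6 6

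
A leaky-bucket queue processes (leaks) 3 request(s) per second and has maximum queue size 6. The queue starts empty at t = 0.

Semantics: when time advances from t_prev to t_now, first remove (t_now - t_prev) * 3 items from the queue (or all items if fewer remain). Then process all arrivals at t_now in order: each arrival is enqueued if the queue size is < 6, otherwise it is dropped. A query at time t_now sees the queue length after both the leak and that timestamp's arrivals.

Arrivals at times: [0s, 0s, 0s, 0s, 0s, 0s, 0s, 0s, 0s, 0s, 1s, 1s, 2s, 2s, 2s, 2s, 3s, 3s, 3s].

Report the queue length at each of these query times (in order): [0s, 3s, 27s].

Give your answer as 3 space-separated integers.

Answer: 6 6 0

Derivation:
Queue lengths at query times:
  query t=0s: backlog = 6
  query t=3s: backlog = 6
  query t=27s: backlog = 0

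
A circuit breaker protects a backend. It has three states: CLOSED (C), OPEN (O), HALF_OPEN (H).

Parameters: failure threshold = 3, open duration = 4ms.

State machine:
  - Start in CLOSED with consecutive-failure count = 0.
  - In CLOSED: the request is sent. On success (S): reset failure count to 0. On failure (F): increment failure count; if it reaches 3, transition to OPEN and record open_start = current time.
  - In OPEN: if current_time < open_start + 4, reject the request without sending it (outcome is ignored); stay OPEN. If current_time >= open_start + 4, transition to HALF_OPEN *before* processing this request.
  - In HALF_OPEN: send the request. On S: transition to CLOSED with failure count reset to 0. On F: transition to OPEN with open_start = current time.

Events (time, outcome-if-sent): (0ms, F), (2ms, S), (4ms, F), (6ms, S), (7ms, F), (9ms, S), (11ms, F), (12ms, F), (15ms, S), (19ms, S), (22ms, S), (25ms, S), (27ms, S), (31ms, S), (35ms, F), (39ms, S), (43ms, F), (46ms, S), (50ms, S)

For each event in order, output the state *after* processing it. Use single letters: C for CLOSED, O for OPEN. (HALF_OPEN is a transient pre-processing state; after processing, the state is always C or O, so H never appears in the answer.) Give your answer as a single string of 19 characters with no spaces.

State after each event:
  event#1 t=0ms outcome=F: state=CLOSED
  event#2 t=2ms outcome=S: state=CLOSED
  event#3 t=4ms outcome=F: state=CLOSED
  event#4 t=6ms outcome=S: state=CLOSED
  event#5 t=7ms outcome=F: state=CLOSED
  event#6 t=9ms outcome=S: state=CLOSED
  event#7 t=11ms outcome=F: state=CLOSED
  event#8 t=12ms outcome=F: state=CLOSED
  event#9 t=15ms outcome=S: state=CLOSED
  event#10 t=19ms outcome=S: state=CLOSED
  event#11 t=22ms outcome=S: state=CLOSED
  event#12 t=25ms outcome=S: state=CLOSED
  event#13 t=27ms outcome=S: state=CLOSED
  event#14 t=31ms outcome=S: state=CLOSED
  event#15 t=35ms outcome=F: state=CLOSED
  event#16 t=39ms outcome=S: state=CLOSED
  event#17 t=43ms outcome=F: state=CLOSED
  event#18 t=46ms outcome=S: state=CLOSED
  event#19 t=50ms outcome=S: state=CLOSED

Answer: CCCCCCCCCCCCCCCCCCC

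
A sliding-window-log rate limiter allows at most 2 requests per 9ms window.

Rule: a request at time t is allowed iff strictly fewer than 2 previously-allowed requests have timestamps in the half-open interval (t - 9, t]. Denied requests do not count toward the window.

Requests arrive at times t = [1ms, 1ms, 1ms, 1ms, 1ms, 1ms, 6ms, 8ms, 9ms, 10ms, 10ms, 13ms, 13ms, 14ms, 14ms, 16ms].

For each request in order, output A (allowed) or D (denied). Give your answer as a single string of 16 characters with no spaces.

Tracking allowed requests in the window:
  req#1 t=1ms: ALLOW
  req#2 t=1ms: ALLOW
  req#3 t=1ms: DENY
  req#4 t=1ms: DENY
  req#5 t=1ms: DENY
  req#6 t=1ms: DENY
  req#7 t=6ms: DENY
  req#8 t=8ms: DENY
  req#9 t=9ms: DENY
  req#10 t=10ms: ALLOW
  req#11 t=10ms: ALLOW
  req#12 t=13ms: DENY
  req#13 t=13ms: DENY
  req#14 t=14ms: DENY
  req#15 t=14ms: DENY
  req#16 t=16ms: DENY

Answer: AADDDDDDDAADDDDD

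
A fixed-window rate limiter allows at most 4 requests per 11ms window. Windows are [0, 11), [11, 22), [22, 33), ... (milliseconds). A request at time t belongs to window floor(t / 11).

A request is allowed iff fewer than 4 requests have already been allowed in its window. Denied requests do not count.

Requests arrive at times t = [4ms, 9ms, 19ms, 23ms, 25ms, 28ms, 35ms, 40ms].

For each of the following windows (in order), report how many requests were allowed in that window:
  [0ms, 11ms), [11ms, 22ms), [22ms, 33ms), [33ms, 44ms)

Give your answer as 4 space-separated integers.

Answer: 2 1 3 2

Derivation:
Processing requests:
  req#1 t=4ms (window 0): ALLOW
  req#2 t=9ms (window 0): ALLOW
  req#3 t=19ms (window 1): ALLOW
  req#4 t=23ms (window 2): ALLOW
  req#5 t=25ms (window 2): ALLOW
  req#6 t=28ms (window 2): ALLOW
  req#7 t=35ms (window 3): ALLOW
  req#8 t=40ms (window 3): ALLOW

Allowed counts by window: 2 1 3 2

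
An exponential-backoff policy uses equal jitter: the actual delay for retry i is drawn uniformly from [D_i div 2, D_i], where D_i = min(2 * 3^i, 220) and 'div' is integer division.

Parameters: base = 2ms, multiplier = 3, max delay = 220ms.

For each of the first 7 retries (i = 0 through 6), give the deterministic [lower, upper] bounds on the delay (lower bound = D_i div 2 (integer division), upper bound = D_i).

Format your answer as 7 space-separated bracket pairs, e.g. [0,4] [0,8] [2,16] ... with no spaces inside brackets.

Answer: [1,2] [3,6] [9,18] [27,54] [81,162] [110,220] [110,220]

Derivation:
Computing bounds per retry:
  i=0: D_i=min(2*3^0,220)=2, bounds=[1,2]
  i=1: D_i=min(2*3^1,220)=6, bounds=[3,6]
  i=2: D_i=min(2*3^2,220)=18, bounds=[9,18]
  i=3: D_i=min(2*3^3,220)=54, bounds=[27,54]
  i=4: D_i=min(2*3^4,220)=162, bounds=[81,162]
  i=5: D_i=min(2*3^5,220)=220, bounds=[110,220]
  i=6: D_i=min(2*3^6,220)=220, bounds=[110,220]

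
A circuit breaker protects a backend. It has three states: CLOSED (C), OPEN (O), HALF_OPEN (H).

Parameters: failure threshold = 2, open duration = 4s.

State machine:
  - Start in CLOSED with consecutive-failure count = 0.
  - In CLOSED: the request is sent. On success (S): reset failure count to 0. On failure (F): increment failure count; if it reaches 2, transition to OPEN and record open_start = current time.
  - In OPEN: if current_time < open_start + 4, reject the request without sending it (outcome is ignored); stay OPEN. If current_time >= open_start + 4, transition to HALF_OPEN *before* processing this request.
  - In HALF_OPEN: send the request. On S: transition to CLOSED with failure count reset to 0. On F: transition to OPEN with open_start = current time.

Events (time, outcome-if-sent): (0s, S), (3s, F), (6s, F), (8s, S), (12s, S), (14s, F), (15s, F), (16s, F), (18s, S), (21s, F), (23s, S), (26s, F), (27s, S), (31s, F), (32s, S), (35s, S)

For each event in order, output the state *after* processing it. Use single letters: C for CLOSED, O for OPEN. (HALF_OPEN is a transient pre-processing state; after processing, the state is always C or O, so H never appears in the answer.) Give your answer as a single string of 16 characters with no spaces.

State after each event:
  event#1 t=0s outcome=S: state=CLOSED
  event#2 t=3s outcome=F: state=CLOSED
  event#3 t=6s outcome=F: state=OPEN
  event#4 t=8s outcome=S: state=OPEN
  event#5 t=12s outcome=S: state=CLOSED
  event#6 t=14s outcome=F: state=CLOSED
  event#7 t=15s outcome=F: state=OPEN
  event#8 t=16s outcome=F: state=OPEN
  event#9 t=18s outcome=S: state=OPEN
  event#10 t=21s outcome=F: state=OPEN
  event#11 t=23s outcome=S: state=OPEN
  event#12 t=26s outcome=F: state=OPEN
  event#13 t=27s outcome=S: state=OPEN
  event#14 t=31s outcome=F: state=OPEN
  event#15 t=32s outcome=S: state=OPEN
  event#16 t=35s outcome=S: state=CLOSED

Answer: CCOOCCOOOOOOOOOC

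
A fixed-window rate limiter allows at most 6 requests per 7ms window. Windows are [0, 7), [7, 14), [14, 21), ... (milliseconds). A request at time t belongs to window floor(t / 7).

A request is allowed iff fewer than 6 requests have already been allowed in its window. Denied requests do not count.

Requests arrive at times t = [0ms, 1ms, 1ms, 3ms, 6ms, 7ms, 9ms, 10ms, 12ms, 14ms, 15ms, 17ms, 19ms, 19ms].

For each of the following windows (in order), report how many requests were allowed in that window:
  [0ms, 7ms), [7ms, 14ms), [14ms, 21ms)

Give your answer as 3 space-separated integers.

Processing requests:
  req#1 t=0ms (window 0): ALLOW
  req#2 t=1ms (window 0): ALLOW
  req#3 t=1ms (window 0): ALLOW
  req#4 t=3ms (window 0): ALLOW
  req#5 t=6ms (window 0): ALLOW
  req#6 t=7ms (window 1): ALLOW
  req#7 t=9ms (window 1): ALLOW
  req#8 t=10ms (window 1): ALLOW
  req#9 t=12ms (window 1): ALLOW
  req#10 t=14ms (window 2): ALLOW
  req#11 t=15ms (window 2): ALLOW
  req#12 t=17ms (window 2): ALLOW
  req#13 t=19ms (window 2): ALLOW
  req#14 t=19ms (window 2): ALLOW

Allowed counts by window: 5 4 5

Answer: 5 4 5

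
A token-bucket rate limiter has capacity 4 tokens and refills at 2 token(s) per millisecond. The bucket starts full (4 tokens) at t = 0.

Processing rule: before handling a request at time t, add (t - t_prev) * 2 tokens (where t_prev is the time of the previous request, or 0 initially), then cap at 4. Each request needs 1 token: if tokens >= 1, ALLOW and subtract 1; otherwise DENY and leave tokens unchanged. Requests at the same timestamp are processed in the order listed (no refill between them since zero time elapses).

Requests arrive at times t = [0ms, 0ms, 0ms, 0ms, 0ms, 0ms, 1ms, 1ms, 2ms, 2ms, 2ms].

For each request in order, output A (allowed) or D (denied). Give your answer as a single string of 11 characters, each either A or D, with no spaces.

Simulating step by step:
  req#1 t=0ms: ALLOW
  req#2 t=0ms: ALLOW
  req#3 t=0ms: ALLOW
  req#4 t=0ms: ALLOW
  req#5 t=0ms: DENY
  req#6 t=0ms: DENY
  req#7 t=1ms: ALLOW
  req#8 t=1ms: ALLOW
  req#9 t=2ms: ALLOW
  req#10 t=2ms: ALLOW
  req#11 t=2ms: DENY

Answer: AAAADDAAAAD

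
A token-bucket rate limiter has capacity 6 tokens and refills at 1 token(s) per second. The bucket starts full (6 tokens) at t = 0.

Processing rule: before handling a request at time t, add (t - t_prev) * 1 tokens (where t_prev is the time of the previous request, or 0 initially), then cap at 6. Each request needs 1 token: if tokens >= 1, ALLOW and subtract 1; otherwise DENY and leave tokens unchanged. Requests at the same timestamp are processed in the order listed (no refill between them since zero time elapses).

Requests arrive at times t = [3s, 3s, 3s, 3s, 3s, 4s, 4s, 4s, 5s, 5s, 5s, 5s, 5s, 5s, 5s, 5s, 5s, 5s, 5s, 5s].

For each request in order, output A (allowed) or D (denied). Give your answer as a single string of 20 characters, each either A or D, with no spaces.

Simulating step by step:
  req#1 t=3s: ALLOW
  req#2 t=3s: ALLOW
  req#3 t=3s: ALLOW
  req#4 t=3s: ALLOW
  req#5 t=3s: ALLOW
  req#6 t=4s: ALLOW
  req#7 t=4s: ALLOW
  req#8 t=4s: DENY
  req#9 t=5s: ALLOW
  req#10 t=5s: DENY
  req#11 t=5s: DENY
  req#12 t=5s: DENY
  req#13 t=5s: DENY
  req#14 t=5s: DENY
  req#15 t=5s: DENY
  req#16 t=5s: DENY
  req#17 t=5s: DENY
  req#18 t=5s: DENY
  req#19 t=5s: DENY
  req#20 t=5s: DENY

Answer: AAAAAAADADDDDDDDDDDD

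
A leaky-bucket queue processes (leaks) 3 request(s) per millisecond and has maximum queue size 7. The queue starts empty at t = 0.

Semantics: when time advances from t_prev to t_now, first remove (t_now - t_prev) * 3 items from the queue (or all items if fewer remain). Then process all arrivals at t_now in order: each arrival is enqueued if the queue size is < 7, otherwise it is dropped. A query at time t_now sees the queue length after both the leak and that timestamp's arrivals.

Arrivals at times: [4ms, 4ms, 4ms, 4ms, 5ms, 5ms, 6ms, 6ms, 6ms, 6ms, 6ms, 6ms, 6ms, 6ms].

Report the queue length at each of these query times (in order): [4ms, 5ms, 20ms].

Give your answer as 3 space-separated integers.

Queue lengths at query times:
  query t=4ms: backlog = 4
  query t=5ms: backlog = 3
  query t=20ms: backlog = 0

Answer: 4 3 0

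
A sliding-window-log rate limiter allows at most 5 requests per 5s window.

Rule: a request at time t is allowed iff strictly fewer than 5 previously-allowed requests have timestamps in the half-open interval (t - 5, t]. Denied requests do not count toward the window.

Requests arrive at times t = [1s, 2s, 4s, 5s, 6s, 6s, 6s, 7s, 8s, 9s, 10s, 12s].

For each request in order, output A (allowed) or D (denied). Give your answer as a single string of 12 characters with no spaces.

Tracking allowed requests in the window:
  req#1 t=1s: ALLOW
  req#2 t=2s: ALLOW
  req#3 t=4s: ALLOW
  req#4 t=5s: ALLOW
  req#5 t=6s: ALLOW
  req#6 t=6s: ALLOW
  req#7 t=6s: DENY
  req#8 t=7s: ALLOW
  req#9 t=8s: DENY
  req#10 t=9s: ALLOW
  req#11 t=10s: ALLOW
  req#12 t=12s: ALLOW

Answer: AAAAAADADAAA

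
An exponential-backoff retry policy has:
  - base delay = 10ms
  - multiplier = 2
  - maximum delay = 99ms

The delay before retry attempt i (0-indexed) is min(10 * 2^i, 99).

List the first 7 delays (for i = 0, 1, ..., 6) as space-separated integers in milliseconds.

Computing each delay:
  i=0: min(10*2^0, 99) = 10
  i=1: min(10*2^1, 99) = 20
  i=2: min(10*2^2, 99) = 40
  i=3: min(10*2^3, 99) = 80
  i=4: min(10*2^4, 99) = 99
  i=5: min(10*2^5, 99) = 99
  i=6: min(10*2^6, 99) = 99

Answer: 10 20 40 80 99 99 99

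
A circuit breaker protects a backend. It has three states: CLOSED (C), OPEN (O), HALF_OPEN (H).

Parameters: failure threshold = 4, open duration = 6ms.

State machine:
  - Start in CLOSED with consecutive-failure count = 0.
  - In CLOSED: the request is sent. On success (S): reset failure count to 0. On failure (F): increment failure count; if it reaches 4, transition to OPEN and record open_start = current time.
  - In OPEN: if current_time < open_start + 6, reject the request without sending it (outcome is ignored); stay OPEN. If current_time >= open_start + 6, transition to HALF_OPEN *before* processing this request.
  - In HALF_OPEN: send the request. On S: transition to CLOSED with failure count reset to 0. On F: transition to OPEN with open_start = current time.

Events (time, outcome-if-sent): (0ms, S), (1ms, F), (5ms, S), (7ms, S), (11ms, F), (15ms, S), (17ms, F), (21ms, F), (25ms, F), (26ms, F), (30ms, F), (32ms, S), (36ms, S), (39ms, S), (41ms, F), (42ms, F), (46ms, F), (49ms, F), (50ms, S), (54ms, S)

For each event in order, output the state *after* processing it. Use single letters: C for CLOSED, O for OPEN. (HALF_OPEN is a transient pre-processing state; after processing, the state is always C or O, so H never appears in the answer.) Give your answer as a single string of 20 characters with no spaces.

State after each event:
  event#1 t=0ms outcome=S: state=CLOSED
  event#2 t=1ms outcome=F: state=CLOSED
  event#3 t=5ms outcome=S: state=CLOSED
  event#4 t=7ms outcome=S: state=CLOSED
  event#5 t=11ms outcome=F: state=CLOSED
  event#6 t=15ms outcome=S: state=CLOSED
  event#7 t=17ms outcome=F: state=CLOSED
  event#8 t=21ms outcome=F: state=CLOSED
  event#9 t=25ms outcome=F: state=CLOSED
  event#10 t=26ms outcome=F: state=OPEN
  event#11 t=30ms outcome=F: state=OPEN
  event#12 t=32ms outcome=S: state=CLOSED
  event#13 t=36ms outcome=S: state=CLOSED
  event#14 t=39ms outcome=S: state=CLOSED
  event#15 t=41ms outcome=F: state=CLOSED
  event#16 t=42ms outcome=F: state=CLOSED
  event#17 t=46ms outcome=F: state=CLOSED
  event#18 t=49ms outcome=F: state=OPEN
  event#19 t=50ms outcome=S: state=OPEN
  event#20 t=54ms outcome=S: state=OPEN

Answer: CCCCCCCCCOOCCCCCCOOO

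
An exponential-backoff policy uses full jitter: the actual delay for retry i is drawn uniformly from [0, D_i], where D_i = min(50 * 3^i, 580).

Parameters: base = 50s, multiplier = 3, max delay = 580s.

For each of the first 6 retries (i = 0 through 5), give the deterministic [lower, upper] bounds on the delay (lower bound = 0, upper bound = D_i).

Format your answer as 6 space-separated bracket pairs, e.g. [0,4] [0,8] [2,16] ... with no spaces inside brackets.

Computing bounds per retry:
  i=0: D_i=min(50*3^0,580)=50, bounds=[0,50]
  i=1: D_i=min(50*3^1,580)=150, bounds=[0,150]
  i=2: D_i=min(50*3^2,580)=450, bounds=[0,450]
  i=3: D_i=min(50*3^3,580)=580, bounds=[0,580]
  i=4: D_i=min(50*3^4,580)=580, bounds=[0,580]
  i=5: D_i=min(50*3^5,580)=580, bounds=[0,580]

Answer: [0,50] [0,150] [0,450] [0,580] [0,580] [0,580]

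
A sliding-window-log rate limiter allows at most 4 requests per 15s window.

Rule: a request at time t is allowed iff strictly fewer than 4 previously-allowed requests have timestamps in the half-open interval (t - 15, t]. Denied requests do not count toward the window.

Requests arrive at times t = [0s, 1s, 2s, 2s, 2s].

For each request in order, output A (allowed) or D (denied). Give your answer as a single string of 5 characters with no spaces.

Tracking allowed requests in the window:
  req#1 t=0s: ALLOW
  req#2 t=1s: ALLOW
  req#3 t=2s: ALLOW
  req#4 t=2s: ALLOW
  req#5 t=2s: DENY

Answer: AAAAD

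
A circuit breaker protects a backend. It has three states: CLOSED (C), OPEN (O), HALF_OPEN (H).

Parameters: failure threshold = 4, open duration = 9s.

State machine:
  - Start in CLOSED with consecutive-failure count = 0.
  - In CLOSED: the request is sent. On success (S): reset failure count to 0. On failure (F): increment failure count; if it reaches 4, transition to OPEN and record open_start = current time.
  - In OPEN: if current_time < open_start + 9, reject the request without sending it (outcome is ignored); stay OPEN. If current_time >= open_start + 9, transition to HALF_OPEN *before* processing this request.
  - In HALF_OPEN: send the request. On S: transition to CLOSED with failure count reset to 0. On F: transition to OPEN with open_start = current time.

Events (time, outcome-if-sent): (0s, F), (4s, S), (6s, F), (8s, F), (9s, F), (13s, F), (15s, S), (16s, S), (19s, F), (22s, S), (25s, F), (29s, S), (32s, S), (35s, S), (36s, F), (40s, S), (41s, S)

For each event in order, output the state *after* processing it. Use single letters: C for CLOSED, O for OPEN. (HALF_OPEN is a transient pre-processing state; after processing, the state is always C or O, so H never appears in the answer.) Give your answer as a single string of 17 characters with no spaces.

Answer: CCCCCOOOOCCCCCCCC

Derivation:
State after each event:
  event#1 t=0s outcome=F: state=CLOSED
  event#2 t=4s outcome=S: state=CLOSED
  event#3 t=6s outcome=F: state=CLOSED
  event#4 t=8s outcome=F: state=CLOSED
  event#5 t=9s outcome=F: state=CLOSED
  event#6 t=13s outcome=F: state=OPEN
  event#7 t=15s outcome=S: state=OPEN
  event#8 t=16s outcome=S: state=OPEN
  event#9 t=19s outcome=F: state=OPEN
  event#10 t=22s outcome=S: state=CLOSED
  event#11 t=25s outcome=F: state=CLOSED
  event#12 t=29s outcome=S: state=CLOSED
  event#13 t=32s outcome=S: state=CLOSED
  event#14 t=35s outcome=S: state=CLOSED
  event#15 t=36s outcome=F: state=CLOSED
  event#16 t=40s outcome=S: state=CLOSED
  event#17 t=41s outcome=S: state=CLOSED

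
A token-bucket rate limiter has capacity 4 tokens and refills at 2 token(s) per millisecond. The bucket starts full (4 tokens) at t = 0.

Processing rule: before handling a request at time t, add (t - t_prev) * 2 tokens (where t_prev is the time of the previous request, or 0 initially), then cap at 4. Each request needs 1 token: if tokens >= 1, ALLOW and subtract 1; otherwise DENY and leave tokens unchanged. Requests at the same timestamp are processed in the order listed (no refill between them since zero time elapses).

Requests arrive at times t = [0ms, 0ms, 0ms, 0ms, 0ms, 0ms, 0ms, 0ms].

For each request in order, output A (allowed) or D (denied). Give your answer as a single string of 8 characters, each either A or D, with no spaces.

Answer: AAAADDDD

Derivation:
Simulating step by step:
  req#1 t=0ms: ALLOW
  req#2 t=0ms: ALLOW
  req#3 t=0ms: ALLOW
  req#4 t=0ms: ALLOW
  req#5 t=0ms: DENY
  req#6 t=0ms: DENY
  req#7 t=0ms: DENY
  req#8 t=0ms: DENY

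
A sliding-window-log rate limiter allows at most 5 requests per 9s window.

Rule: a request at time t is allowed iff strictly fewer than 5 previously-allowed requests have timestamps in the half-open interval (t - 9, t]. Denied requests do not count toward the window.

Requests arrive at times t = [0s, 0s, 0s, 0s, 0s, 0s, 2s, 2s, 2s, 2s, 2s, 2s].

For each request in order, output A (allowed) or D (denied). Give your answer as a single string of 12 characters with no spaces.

Tracking allowed requests in the window:
  req#1 t=0s: ALLOW
  req#2 t=0s: ALLOW
  req#3 t=0s: ALLOW
  req#4 t=0s: ALLOW
  req#5 t=0s: ALLOW
  req#6 t=0s: DENY
  req#7 t=2s: DENY
  req#8 t=2s: DENY
  req#9 t=2s: DENY
  req#10 t=2s: DENY
  req#11 t=2s: DENY
  req#12 t=2s: DENY

Answer: AAAAADDDDDDD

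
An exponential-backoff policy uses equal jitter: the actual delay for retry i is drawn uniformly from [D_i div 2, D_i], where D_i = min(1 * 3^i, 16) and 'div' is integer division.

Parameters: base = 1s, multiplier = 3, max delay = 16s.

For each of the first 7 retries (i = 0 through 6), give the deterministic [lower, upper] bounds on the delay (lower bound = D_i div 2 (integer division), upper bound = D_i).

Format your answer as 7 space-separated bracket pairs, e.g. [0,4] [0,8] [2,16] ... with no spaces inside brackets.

Computing bounds per retry:
  i=0: D_i=min(1*3^0,16)=1, bounds=[0,1]
  i=1: D_i=min(1*3^1,16)=3, bounds=[1,3]
  i=2: D_i=min(1*3^2,16)=9, bounds=[4,9]
  i=3: D_i=min(1*3^3,16)=16, bounds=[8,16]
  i=4: D_i=min(1*3^4,16)=16, bounds=[8,16]
  i=5: D_i=min(1*3^5,16)=16, bounds=[8,16]
  i=6: D_i=min(1*3^6,16)=16, bounds=[8,16]

Answer: [0,1] [1,3] [4,9] [8,16] [8,16] [8,16] [8,16]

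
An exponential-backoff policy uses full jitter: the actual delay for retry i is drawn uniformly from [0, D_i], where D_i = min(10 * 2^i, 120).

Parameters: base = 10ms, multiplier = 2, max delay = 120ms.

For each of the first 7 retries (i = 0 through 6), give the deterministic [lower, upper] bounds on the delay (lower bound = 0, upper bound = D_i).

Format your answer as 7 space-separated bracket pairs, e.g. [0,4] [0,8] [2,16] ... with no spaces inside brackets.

Computing bounds per retry:
  i=0: D_i=min(10*2^0,120)=10, bounds=[0,10]
  i=1: D_i=min(10*2^1,120)=20, bounds=[0,20]
  i=2: D_i=min(10*2^2,120)=40, bounds=[0,40]
  i=3: D_i=min(10*2^3,120)=80, bounds=[0,80]
  i=4: D_i=min(10*2^4,120)=120, bounds=[0,120]
  i=5: D_i=min(10*2^5,120)=120, bounds=[0,120]
  i=6: D_i=min(10*2^6,120)=120, bounds=[0,120]

Answer: [0,10] [0,20] [0,40] [0,80] [0,120] [0,120] [0,120]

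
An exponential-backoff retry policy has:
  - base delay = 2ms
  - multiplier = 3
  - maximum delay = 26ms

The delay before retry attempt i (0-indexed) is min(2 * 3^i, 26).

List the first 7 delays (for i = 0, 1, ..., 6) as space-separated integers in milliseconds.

Answer: 2 6 18 26 26 26 26

Derivation:
Computing each delay:
  i=0: min(2*3^0, 26) = 2
  i=1: min(2*3^1, 26) = 6
  i=2: min(2*3^2, 26) = 18
  i=3: min(2*3^3, 26) = 26
  i=4: min(2*3^4, 26) = 26
  i=5: min(2*3^5, 26) = 26
  i=6: min(2*3^6, 26) = 26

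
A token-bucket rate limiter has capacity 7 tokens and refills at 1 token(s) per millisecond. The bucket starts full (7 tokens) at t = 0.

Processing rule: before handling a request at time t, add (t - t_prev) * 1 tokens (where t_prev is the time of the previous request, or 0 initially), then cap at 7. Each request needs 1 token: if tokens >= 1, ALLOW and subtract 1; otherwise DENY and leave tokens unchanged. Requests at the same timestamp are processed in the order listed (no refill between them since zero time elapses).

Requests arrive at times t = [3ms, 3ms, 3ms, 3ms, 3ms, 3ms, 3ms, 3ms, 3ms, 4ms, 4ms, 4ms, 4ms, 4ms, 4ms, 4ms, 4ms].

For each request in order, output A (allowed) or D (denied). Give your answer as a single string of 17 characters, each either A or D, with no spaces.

Answer: AAAAAAADDADDDDDDD

Derivation:
Simulating step by step:
  req#1 t=3ms: ALLOW
  req#2 t=3ms: ALLOW
  req#3 t=3ms: ALLOW
  req#4 t=3ms: ALLOW
  req#5 t=3ms: ALLOW
  req#6 t=3ms: ALLOW
  req#7 t=3ms: ALLOW
  req#8 t=3ms: DENY
  req#9 t=3ms: DENY
  req#10 t=4ms: ALLOW
  req#11 t=4ms: DENY
  req#12 t=4ms: DENY
  req#13 t=4ms: DENY
  req#14 t=4ms: DENY
  req#15 t=4ms: DENY
  req#16 t=4ms: DENY
  req#17 t=4ms: DENY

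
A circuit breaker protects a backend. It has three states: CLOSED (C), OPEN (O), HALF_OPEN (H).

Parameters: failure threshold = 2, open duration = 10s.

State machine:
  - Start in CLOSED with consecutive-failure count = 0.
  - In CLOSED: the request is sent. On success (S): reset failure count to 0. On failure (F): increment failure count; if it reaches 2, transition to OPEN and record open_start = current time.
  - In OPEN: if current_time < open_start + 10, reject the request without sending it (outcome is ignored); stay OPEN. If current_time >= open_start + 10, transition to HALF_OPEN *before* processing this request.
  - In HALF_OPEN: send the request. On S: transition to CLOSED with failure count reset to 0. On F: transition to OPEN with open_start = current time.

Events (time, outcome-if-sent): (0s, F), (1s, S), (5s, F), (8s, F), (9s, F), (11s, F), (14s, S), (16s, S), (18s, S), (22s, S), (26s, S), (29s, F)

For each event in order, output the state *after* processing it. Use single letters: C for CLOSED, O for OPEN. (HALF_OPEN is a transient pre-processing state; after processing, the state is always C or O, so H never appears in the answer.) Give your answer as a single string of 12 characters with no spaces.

Answer: CCCOOOOOCCCC

Derivation:
State after each event:
  event#1 t=0s outcome=F: state=CLOSED
  event#2 t=1s outcome=S: state=CLOSED
  event#3 t=5s outcome=F: state=CLOSED
  event#4 t=8s outcome=F: state=OPEN
  event#5 t=9s outcome=F: state=OPEN
  event#6 t=11s outcome=F: state=OPEN
  event#7 t=14s outcome=S: state=OPEN
  event#8 t=16s outcome=S: state=OPEN
  event#9 t=18s outcome=S: state=CLOSED
  event#10 t=22s outcome=S: state=CLOSED
  event#11 t=26s outcome=S: state=CLOSED
  event#12 t=29s outcome=F: state=CLOSED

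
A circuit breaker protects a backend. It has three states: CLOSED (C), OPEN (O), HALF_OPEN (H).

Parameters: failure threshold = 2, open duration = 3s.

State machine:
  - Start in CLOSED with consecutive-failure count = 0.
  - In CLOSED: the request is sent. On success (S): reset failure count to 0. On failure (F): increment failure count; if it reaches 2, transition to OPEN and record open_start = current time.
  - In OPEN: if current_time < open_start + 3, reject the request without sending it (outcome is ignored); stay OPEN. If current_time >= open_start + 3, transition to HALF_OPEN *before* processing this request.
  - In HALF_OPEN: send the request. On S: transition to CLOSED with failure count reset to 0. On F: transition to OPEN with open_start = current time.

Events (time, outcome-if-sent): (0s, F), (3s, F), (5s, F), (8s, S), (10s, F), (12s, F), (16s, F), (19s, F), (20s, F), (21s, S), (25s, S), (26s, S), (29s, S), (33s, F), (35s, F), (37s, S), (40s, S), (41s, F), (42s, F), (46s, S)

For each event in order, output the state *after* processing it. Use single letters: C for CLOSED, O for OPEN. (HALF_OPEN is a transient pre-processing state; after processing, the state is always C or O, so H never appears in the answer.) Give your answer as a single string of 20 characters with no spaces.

Answer: COOCCOOOOOCCCCOOCCOC

Derivation:
State after each event:
  event#1 t=0s outcome=F: state=CLOSED
  event#2 t=3s outcome=F: state=OPEN
  event#3 t=5s outcome=F: state=OPEN
  event#4 t=8s outcome=S: state=CLOSED
  event#5 t=10s outcome=F: state=CLOSED
  event#6 t=12s outcome=F: state=OPEN
  event#7 t=16s outcome=F: state=OPEN
  event#8 t=19s outcome=F: state=OPEN
  event#9 t=20s outcome=F: state=OPEN
  event#10 t=21s outcome=S: state=OPEN
  event#11 t=25s outcome=S: state=CLOSED
  event#12 t=26s outcome=S: state=CLOSED
  event#13 t=29s outcome=S: state=CLOSED
  event#14 t=33s outcome=F: state=CLOSED
  event#15 t=35s outcome=F: state=OPEN
  event#16 t=37s outcome=S: state=OPEN
  event#17 t=40s outcome=S: state=CLOSED
  event#18 t=41s outcome=F: state=CLOSED
  event#19 t=42s outcome=F: state=OPEN
  event#20 t=46s outcome=S: state=CLOSED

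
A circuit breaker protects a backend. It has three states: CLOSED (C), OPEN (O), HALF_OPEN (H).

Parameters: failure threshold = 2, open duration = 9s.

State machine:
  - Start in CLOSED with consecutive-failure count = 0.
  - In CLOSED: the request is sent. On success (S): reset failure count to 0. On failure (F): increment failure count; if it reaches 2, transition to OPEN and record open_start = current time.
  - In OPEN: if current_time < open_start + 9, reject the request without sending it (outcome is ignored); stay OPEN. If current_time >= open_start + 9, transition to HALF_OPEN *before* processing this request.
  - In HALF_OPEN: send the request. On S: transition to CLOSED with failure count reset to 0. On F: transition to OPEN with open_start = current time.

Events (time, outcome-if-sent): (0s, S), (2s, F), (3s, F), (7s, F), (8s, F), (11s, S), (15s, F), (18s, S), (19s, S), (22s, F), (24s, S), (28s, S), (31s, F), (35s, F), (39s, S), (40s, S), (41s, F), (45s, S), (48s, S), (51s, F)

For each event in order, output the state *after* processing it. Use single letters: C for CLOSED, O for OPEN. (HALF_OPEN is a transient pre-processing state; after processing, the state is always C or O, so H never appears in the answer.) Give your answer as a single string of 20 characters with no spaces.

Answer: CCOOOOOOOOCCCOOOOCCC

Derivation:
State after each event:
  event#1 t=0s outcome=S: state=CLOSED
  event#2 t=2s outcome=F: state=CLOSED
  event#3 t=3s outcome=F: state=OPEN
  event#4 t=7s outcome=F: state=OPEN
  event#5 t=8s outcome=F: state=OPEN
  event#6 t=11s outcome=S: state=OPEN
  event#7 t=15s outcome=F: state=OPEN
  event#8 t=18s outcome=S: state=OPEN
  event#9 t=19s outcome=S: state=OPEN
  event#10 t=22s outcome=F: state=OPEN
  event#11 t=24s outcome=S: state=CLOSED
  event#12 t=28s outcome=S: state=CLOSED
  event#13 t=31s outcome=F: state=CLOSED
  event#14 t=35s outcome=F: state=OPEN
  event#15 t=39s outcome=S: state=OPEN
  event#16 t=40s outcome=S: state=OPEN
  event#17 t=41s outcome=F: state=OPEN
  event#18 t=45s outcome=S: state=CLOSED
  event#19 t=48s outcome=S: state=CLOSED
  event#20 t=51s outcome=F: state=CLOSED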